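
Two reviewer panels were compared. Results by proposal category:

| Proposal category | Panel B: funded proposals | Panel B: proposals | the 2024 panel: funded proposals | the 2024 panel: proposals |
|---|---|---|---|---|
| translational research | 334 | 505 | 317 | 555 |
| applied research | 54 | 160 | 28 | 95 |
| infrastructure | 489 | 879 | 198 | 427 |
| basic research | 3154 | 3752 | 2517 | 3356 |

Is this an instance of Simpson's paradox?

No

Translational research: Panel B 334/505 = 66.1%, the 2024 panel 317/555 = 57.1% → Panel B
Applied research: Panel B 54/160 = 33.8%, the 2024 panel 28/95 = 29.5% → Panel B
Infrastructure: Panel B 489/879 = 55.6%, the 2024 panel 198/427 = 46.4% → Panel B
Basic research: Panel B 3154/3752 = 84.1%, the 2024 panel 2517/3356 = 75.0% → Panel B
Overall: Panel B 4031/5296 = 76.1%, the 2024 panel 3060/4433 = 69.0% → Panel B
Panel B wins overall and in every proposal group — no reversal.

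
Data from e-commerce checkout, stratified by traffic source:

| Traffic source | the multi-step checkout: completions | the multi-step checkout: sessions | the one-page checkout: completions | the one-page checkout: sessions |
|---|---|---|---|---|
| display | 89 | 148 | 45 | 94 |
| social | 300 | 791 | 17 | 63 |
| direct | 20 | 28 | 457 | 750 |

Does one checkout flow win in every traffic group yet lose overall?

Yes

Display: the multi-step checkout 89/148 = 60.1%, the one-page checkout 45/94 = 47.9% → the multi-step checkout
Social: the multi-step checkout 300/791 = 37.9%, the one-page checkout 17/63 = 27.0% → the multi-step checkout
Direct: the multi-step checkout 20/28 = 71.4%, the one-page checkout 457/750 = 60.9% → the multi-step checkout
Overall: the multi-step checkout 409/967 = 42.3%, the one-page checkout 519/907 = 57.2% → the one-page checkout
The multi-step checkout wins each traffic group but the one-page checkout wins overall — the comparison reverses. The multi-step checkout's sessions skew toward social, which has a lower base rate.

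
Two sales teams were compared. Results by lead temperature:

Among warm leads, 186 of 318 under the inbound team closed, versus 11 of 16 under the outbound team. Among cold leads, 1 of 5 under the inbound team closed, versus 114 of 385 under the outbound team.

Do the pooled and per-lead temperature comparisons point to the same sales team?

Warm: the inbound team 186/318 = 58.5%, the outbound team 11/16 = 68.8% → the outbound team
Cold: the inbound team 1/5 = 20.0%, the outbound team 114/385 = 29.6% → the outbound team
Overall: the inbound team 187/323 = 57.9%, the outbound team 125/401 = 31.2% → the inbound team
The outbound team wins each lead group but the inbound team wins overall — the comparison reverses. The outbound team's leads skew toward cold, which has a lower base rate.

No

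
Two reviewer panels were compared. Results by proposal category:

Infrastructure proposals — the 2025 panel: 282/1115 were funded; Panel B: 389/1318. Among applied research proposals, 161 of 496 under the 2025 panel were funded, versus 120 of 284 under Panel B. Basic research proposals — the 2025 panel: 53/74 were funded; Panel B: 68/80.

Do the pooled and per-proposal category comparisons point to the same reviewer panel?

Infrastructure: the 2025 panel 282/1115 = 25.3%, Panel B 389/1318 = 29.5% → Panel B
Applied research: the 2025 panel 161/496 = 32.5%, Panel B 120/284 = 42.3% → Panel B
Basic research: the 2025 panel 53/74 = 71.6%, Panel B 68/80 = 85.0% → Panel B
Overall: the 2025 panel 496/1685 = 29.4%, Panel B 577/1682 = 34.3% → Panel B
Panel B wins overall and in every proposal group — no reversal.

Yes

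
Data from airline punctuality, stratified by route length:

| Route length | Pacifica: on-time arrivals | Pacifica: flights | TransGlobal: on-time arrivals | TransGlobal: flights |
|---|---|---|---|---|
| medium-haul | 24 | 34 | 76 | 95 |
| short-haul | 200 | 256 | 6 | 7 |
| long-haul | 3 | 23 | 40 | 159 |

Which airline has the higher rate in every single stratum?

TransGlobal

Medium-haul: Pacifica 24/34 = 70.6%, TransGlobal 76/95 = 80.0% → TransGlobal
Short-haul: Pacifica 200/256 = 78.1%, TransGlobal 6/7 = 85.7% → TransGlobal
Long-haul: Pacifica 3/23 = 13.0%, TransGlobal 40/159 = 25.2% → TransGlobal
TransGlobal has the higher rate in all 3 groups.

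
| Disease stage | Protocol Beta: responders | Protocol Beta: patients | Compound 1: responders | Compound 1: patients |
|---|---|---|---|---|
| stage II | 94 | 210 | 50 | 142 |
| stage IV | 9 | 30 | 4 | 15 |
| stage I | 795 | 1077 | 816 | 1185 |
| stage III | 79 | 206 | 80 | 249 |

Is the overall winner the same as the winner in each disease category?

Yes

Stage II: Protocol Beta 94/210 = 44.8%, Compound 1 50/142 = 35.2% → Protocol Beta
Stage IV: Protocol Beta 9/30 = 30.0%, Compound 1 4/15 = 26.7% → Protocol Beta
Stage I: Protocol Beta 795/1077 = 73.8%, Compound 1 816/1185 = 68.9% → Protocol Beta
Stage III: Protocol Beta 79/206 = 38.3%, Compound 1 80/249 = 32.1% → Protocol Beta
Overall: Protocol Beta 977/1523 = 64.1%, Compound 1 950/1591 = 59.7% → Protocol Beta
Protocol Beta wins overall and in every disease group — no reversal.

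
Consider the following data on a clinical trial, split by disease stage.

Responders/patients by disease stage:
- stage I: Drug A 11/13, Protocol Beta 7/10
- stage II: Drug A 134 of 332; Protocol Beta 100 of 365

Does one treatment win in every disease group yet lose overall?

Stage I: Drug A 11/13 = 84.6%, Protocol Beta 7/10 = 70.0% → Drug A
Stage II: Drug A 134/332 = 40.4%, Protocol Beta 100/365 = 27.4% → Drug A
Overall: Drug A 145/345 = 42.0%, Protocol Beta 107/375 = 28.5% → Drug A
Drug A wins overall and in every disease group — no reversal.

No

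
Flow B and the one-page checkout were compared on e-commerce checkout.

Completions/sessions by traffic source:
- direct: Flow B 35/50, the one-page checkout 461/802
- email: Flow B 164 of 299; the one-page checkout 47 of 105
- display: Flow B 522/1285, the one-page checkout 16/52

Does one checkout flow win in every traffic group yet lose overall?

Yes

Direct: Flow B 35/50 = 70.0%, the one-page checkout 461/802 = 57.5% → Flow B
Email: Flow B 164/299 = 54.8%, the one-page checkout 47/105 = 44.8% → Flow B
Display: Flow B 522/1285 = 40.6%, the one-page checkout 16/52 = 30.8% → Flow B
Overall: Flow B 721/1634 = 44.1%, the one-page checkout 524/959 = 54.6% → the one-page checkout
Flow B wins each traffic group but the one-page checkout wins overall — the comparison reverses. Flow B's sessions skew toward display, which has a lower base rate.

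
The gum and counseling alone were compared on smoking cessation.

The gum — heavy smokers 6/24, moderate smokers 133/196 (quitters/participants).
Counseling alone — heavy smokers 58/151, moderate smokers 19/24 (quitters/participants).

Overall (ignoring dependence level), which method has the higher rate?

the gum

Heavy smokers: the gum 6/24 = 25.0%, counseling alone 58/151 = 38.4% → counseling alone
Moderate smokers: the gum 133/196 = 67.9%, counseling alone 19/24 = 79.2% → counseling alone
Overall: the gum 139/220 = 63.2%, counseling alone 77/175 = 44.0% → the gum
(Counseling alone wins every dependence group but the gum wins overall — counseling alone's participants skew toward the low-rate heavy smokers group.)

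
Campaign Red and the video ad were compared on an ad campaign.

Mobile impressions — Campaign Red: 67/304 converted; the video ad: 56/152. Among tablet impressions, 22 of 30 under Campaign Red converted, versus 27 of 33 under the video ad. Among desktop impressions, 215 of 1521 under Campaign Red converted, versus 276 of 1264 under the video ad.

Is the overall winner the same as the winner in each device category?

Yes

Mobile: Campaign Red 67/304 = 22.0%, the video ad 56/152 = 36.8% → the video ad
Tablet: Campaign Red 22/30 = 73.3%, the video ad 27/33 = 81.8% → the video ad
Desktop: Campaign Red 215/1521 = 14.1%, the video ad 276/1264 = 21.8% → the video ad
Overall: Campaign Red 304/1855 = 16.4%, the video ad 359/1449 = 24.8% → the video ad
The video ad wins overall and in every device group — no reversal.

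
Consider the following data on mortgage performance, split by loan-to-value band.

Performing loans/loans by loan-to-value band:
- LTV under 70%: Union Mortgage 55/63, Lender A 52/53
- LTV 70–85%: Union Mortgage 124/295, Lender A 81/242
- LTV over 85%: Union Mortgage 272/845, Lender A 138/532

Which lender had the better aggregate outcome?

LTV under 70%: Union Mortgage 55/63 = 87.3%, Lender A 52/53 = 98.1% → Lender A
LTV 70–85%: Union Mortgage 124/295 = 42.0%, Lender A 81/242 = 33.5% → Union Mortgage
LTV over 85%: Union Mortgage 272/845 = 32.2%, Lender A 138/532 = 25.9% → Union Mortgage
Overall: Union Mortgage 451/1203 = 37.5%, Lender A 271/827 = 32.8% → Union Mortgage
(Neither sweeps every loan-to-value group, but Union Mortgage has the higher pooled rate.)

Union Mortgage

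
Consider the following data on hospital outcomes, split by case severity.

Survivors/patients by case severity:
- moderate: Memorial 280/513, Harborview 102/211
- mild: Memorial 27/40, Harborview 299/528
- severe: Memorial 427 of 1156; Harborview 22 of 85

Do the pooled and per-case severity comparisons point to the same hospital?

Moderate: Memorial 280/513 = 54.6%, Harborview 102/211 = 48.3% → Memorial
Mild: Memorial 27/40 = 67.5%, Harborview 299/528 = 56.6% → Memorial
Severe: Memorial 427/1156 = 36.9%, Harborview 22/85 = 25.9% → Memorial
Overall: Memorial 734/1709 = 42.9%, Harborview 423/824 = 51.3% → Harborview
Memorial wins each case group but Harborview wins overall — the comparison reverses. Memorial's patients skew toward severe, which has a lower base rate.

No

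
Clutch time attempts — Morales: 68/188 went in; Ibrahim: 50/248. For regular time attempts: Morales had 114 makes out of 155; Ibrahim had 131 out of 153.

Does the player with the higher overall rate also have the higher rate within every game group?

Clutch time: Morales 68/188 = 36.2%, Ibrahim 50/248 = 20.2% → Morales
Regular time: Morales 114/155 = 73.5%, Ibrahim 131/153 = 85.6% → Ibrahim
Overall: Morales 182/343 = 53.1%, Ibrahim 181/401 = 45.1% → Morales
Neither sweeps: Morales wins 1 of 2 groups, Ibrahim wins 1. Morales wins overall but not every group — no Simpson reversal.

No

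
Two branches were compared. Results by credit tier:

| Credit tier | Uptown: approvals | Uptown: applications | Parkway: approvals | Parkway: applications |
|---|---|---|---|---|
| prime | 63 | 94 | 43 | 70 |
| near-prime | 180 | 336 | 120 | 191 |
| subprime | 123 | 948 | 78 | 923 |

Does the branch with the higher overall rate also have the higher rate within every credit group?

No

Prime: Uptown 63/94 = 67.0%, Parkway 43/70 = 61.4% → Uptown
Near-prime: Uptown 180/336 = 53.6%, Parkway 120/191 = 62.8% → Parkway
Subprime: Uptown 123/948 = 13.0%, Parkway 78/923 = 8.5% → Uptown
Overall: Uptown 366/1378 = 26.6%, Parkway 241/1184 = 20.4% → Uptown
Neither sweeps: Uptown wins 2 of 3 groups, Parkway wins 1. Uptown wins overall but not every group — no Simpson reversal.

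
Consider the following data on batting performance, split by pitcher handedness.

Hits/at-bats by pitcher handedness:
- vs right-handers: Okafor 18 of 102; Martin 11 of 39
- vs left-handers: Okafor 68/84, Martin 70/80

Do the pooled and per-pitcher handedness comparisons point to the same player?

Vs right-handers: Okafor 18/102 = 17.6%, Martin 11/39 = 28.2% → Martin
Vs left-handers: Okafor 68/84 = 81.0%, Martin 70/80 = 87.5% → Martin
Overall: Okafor 86/186 = 46.2%, Martin 81/119 = 68.1% → Martin
Martin wins overall and in every pitcher group — no reversal.

Yes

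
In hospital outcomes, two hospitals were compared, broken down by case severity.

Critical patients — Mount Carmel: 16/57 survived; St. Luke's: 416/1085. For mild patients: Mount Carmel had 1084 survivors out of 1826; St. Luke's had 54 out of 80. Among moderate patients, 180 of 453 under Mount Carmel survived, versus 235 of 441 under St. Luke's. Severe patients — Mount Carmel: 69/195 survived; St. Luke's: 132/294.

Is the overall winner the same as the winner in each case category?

No

Critical: Mount Carmel 16/57 = 28.1%, St. Luke's 416/1085 = 38.3% → St. Luke's
Mild: Mount Carmel 1084/1826 = 59.4%, St. Luke's 54/80 = 67.5% → St. Luke's
Moderate: Mount Carmel 180/453 = 39.7%, St. Luke's 235/441 = 53.3% → St. Luke's
Severe: Mount Carmel 69/195 = 35.4%, St. Luke's 132/294 = 44.9% → St. Luke's
Overall: Mount Carmel 1349/2531 = 53.3%, St. Luke's 837/1900 = 44.1% → Mount Carmel
St. Luke's wins each case group but Mount Carmel wins overall — the comparison reverses. St. Luke's's patients skew toward critical, which has a lower base rate.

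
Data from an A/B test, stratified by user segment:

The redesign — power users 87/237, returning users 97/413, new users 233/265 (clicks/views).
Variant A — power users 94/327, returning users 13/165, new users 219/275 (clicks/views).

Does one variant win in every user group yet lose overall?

Power users: the redesign 87/237 = 36.7%, Variant A 94/327 = 28.7% → the redesign
Returning users: the redesign 97/413 = 23.5%, Variant A 13/165 = 7.9% → the redesign
New users: the redesign 233/265 = 87.9%, Variant A 219/275 = 79.6% → the redesign
Overall: the redesign 417/915 = 45.6%, Variant A 326/767 = 42.5% → the redesign
The redesign wins overall and in every user group — no reversal.

No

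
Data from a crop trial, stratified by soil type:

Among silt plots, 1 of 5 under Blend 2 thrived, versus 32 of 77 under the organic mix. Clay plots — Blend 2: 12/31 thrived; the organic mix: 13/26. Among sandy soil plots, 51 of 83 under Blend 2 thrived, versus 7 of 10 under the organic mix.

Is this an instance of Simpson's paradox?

Silt: Blend 2 1/5 = 20.0%, the organic mix 32/77 = 41.6% → the organic mix
Clay: Blend 2 12/31 = 38.7%, the organic mix 13/26 = 50.0% → the organic mix
Sandy soil: Blend 2 51/83 = 61.4%, the organic mix 7/10 = 70.0% → the organic mix
Overall: Blend 2 64/119 = 53.8%, the organic mix 52/113 = 46.0% → Blend 2
The organic mix wins each soil group but Blend 2 wins overall — the comparison reverses. The organic mix's plots skew toward silt, which has a lower base rate.

Yes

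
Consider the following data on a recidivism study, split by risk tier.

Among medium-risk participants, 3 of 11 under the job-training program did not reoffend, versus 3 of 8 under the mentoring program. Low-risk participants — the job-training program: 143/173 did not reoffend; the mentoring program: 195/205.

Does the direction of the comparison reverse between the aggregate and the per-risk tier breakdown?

Medium-risk: the job-training program 3/11 = 27.3%, the mentoring program 3/8 = 37.5% → the mentoring program
Low-risk: the job-training program 143/173 = 82.7%, the mentoring program 195/205 = 95.1% → the mentoring program
Overall: the job-training program 146/184 = 79.3%, the mentoring program 198/213 = 93.0% → the mentoring program
The mentoring program wins overall and in every risk group — no reversal.

No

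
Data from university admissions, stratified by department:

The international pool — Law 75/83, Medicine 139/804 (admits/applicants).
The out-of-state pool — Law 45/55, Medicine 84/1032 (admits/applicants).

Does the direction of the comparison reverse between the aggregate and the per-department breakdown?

No

Law: the international pool 75/83 = 90.4%, the out-of-state pool 45/55 = 81.8% → the international pool
Medicine: the international pool 139/804 = 17.3%, the out-of-state pool 84/1032 = 8.1% → the international pool
Overall: the international pool 214/887 = 24.1%, the out-of-state pool 129/1087 = 11.9% → the international pool
The international pool wins overall and in every department group — no reversal.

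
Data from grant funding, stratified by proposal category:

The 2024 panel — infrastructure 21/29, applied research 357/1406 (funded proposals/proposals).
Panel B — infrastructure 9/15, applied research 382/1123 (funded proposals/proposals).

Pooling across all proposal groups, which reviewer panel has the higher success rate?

Infrastructure: the 2024 panel 21/29 = 72.4%, Panel B 9/15 = 60.0% → the 2024 panel
Applied research: the 2024 panel 357/1406 = 25.4%, Panel B 382/1123 = 34.0% → Panel B
Overall: the 2024 panel 378/1435 = 26.3%, Panel B 391/1138 = 34.4% → Panel B
(Neither sweeps every proposal group, but Panel B has the higher pooled rate.)

Panel B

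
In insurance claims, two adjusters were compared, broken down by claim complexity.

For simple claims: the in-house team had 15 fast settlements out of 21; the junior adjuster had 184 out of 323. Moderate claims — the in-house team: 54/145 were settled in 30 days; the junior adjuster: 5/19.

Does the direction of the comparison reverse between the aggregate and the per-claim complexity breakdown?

Simple: the in-house team 15/21 = 71.4%, the junior adjuster 184/323 = 57.0% → the in-house team
Moderate: the in-house team 54/145 = 37.2%, the junior adjuster 5/19 = 26.3% → the in-house team
Overall: the in-house team 69/166 = 41.6%, the junior adjuster 189/342 = 55.3% → the junior adjuster
The in-house team wins each claim group but the junior adjuster wins overall — the comparison reverses. The in-house team's claims skew toward moderate, which has a lower base rate.

Yes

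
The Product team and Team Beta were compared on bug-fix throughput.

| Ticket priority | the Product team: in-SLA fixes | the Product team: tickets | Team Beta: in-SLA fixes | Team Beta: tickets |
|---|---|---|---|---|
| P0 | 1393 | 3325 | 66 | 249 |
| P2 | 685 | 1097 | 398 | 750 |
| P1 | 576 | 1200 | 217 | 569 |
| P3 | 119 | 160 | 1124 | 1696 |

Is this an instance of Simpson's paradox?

Yes

P0: the Product team 1393/3325 = 41.9%, Team Beta 66/249 = 26.5% → the Product team
P2: the Product team 685/1097 = 62.4%, Team Beta 398/750 = 53.1% → the Product team
P1: the Product team 576/1200 = 48.0%, Team Beta 217/569 = 38.1% → the Product team
P3: the Product team 119/160 = 74.4%, Team Beta 1124/1696 = 66.3% → the Product team
Overall: the Product team 2773/5782 = 48.0%, Team Beta 1805/3264 = 55.3% → Team Beta
The Product team wins each ticket group but Team Beta wins overall — the comparison reverses. The Product team's tickets skew toward P0, which has a lower base rate.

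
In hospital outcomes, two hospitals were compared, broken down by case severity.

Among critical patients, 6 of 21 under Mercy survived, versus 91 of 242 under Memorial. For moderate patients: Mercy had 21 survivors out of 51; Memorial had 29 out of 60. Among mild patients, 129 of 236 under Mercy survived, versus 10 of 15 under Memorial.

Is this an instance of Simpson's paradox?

Critical: Mercy 6/21 = 28.6%, Memorial 91/242 = 37.6% → Memorial
Moderate: Mercy 21/51 = 41.2%, Memorial 29/60 = 48.3% → Memorial
Mild: Mercy 129/236 = 54.7%, Memorial 10/15 = 66.7% → Memorial
Overall: Mercy 156/308 = 50.6%, Memorial 130/317 = 41.0% → Mercy
Memorial wins each case group but Mercy wins overall — the comparison reverses. Memorial's patients skew toward critical, which has a lower base rate.

Yes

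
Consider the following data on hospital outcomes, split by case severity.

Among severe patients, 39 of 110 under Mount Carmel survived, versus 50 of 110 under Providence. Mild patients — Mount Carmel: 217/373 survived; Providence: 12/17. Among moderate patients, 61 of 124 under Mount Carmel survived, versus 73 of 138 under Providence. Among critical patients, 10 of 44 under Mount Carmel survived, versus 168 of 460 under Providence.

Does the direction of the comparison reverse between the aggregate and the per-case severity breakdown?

Severe: Mount Carmel 39/110 = 35.5%, Providence 50/110 = 45.5% → Providence
Mild: Mount Carmel 217/373 = 58.2%, Providence 12/17 = 70.6% → Providence
Moderate: Mount Carmel 61/124 = 49.2%, Providence 73/138 = 52.9% → Providence
Critical: Mount Carmel 10/44 = 22.7%, Providence 168/460 = 36.5% → Providence
Overall: Mount Carmel 327/651 = 50.2%, Providence 303/725 = 41.8% → Mount Carmel
Providence wins each case group but Mount Carmel wins overall — the comparison reverses. Providence's patients skew toward critical, which has a lower base rate.

Yes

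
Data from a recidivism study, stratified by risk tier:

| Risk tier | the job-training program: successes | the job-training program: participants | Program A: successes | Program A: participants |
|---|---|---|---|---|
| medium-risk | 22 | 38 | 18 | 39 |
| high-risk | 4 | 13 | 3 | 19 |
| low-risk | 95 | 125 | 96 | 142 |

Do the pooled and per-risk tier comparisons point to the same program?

Medium-risk: the job-training program 22/38 = 57.9%, Program A 18/39 = 46.2% → the job-training program
High-risk: the job-training program 4/13 = 30.8%, Program A 3/19 = 15.8% → the job-training program
Low-risk: the job-training program 95/125 = 76.0%, Program A 96/142 = 67.6% → the job-training program
Overall: the job-training program 121/176 = 68.8%, Program A 117/200 = 58.5% → the job-training program
The job-training program wins overall and in every risk group — no reversal.

Yes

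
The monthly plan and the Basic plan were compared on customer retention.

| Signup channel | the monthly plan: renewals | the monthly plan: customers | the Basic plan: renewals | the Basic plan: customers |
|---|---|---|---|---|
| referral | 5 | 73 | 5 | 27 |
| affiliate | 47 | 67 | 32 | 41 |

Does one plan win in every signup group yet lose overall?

No

Referral: the monthly plan 5/73 = 6.8%, the Basic plan 5/27 = 18.5% → the Basic plan
Affiliate: the monthly plan 47/67 = 70.1%, the Basic plan 32/41 = 78.0% → the Basic plan
Overall: the monthly plan 52/140 = 37.1%, the Basic plan 37/68 = 54.4% → the Basic plan
The Basic plan wins overall and in every signup group — no reversal.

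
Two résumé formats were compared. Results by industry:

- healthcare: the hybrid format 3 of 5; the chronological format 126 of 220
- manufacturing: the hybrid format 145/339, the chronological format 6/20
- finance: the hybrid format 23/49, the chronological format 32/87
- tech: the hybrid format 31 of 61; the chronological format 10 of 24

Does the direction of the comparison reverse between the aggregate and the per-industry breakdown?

Healthcare: the hybrid format 3/5 = 60.0%, the chronological format 126/220 = 57.3% → the hybrid format
Manufacturing: the hybrid format 145/339 = 42.8%, the chronological format 6/20 = 30.0% → the hybrid format
Finance: the hybrid format 23/49 = 46.9%, the chronological format 32/87 = 36.8% → the hybrid format
Tech: the hybrid format 31/61 = 50.8%, the chronological format 10/24 = 41.7% → the hybrid format
Overall: the hybrid format 202/454 = 44.5%, the chronological format 174/351 = 49.6% → the chronological format
The hybrid format wins each industry group but the chronological format wins overall — the comparison reverses. The hybrid format's applications skew toward manufacturing, which has a lower base rate.

Yes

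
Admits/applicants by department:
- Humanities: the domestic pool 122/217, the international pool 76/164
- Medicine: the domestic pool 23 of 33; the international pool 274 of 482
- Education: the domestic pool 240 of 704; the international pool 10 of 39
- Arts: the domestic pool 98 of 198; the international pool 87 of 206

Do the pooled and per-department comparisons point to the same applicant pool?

Humanities: the domestic pool 122/217 = 56.2%, the international pool 76/164 = 46.3% → the domestic pool
Medicine: the domestic pool 23/33 = 69.7%, the international pool 274/482 = 56.8% → the domestic pool
Education: the domestic pool 240/704 = 34.1%, the international pool 10/39 = 25.6% → the domestic pool
Arts: the domestic pool 98/198 = 49.5%, the international pool 87/206 = 42.2% → the domestic pool
Overall: the domestic pool 483/1152 = 41.9%, the international pool 447/891 = 50.2% → the international pool
The domestic pool wins each department group but the international pool wins overall — the comparison reverses. The domestic pool's applicants skew toward Education, which has a lower base rate.

No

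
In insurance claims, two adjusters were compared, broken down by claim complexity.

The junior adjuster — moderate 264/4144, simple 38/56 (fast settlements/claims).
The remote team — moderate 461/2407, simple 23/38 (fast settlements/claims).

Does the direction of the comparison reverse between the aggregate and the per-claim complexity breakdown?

No

Moderate: the junior adjuster 264/4144 = 6.4%, the remote team 461/2407 = 19.2% → the remote team
Simple: the junior adjuster 38/56 = 67.9%, the remote team 23/38 = 60.5% → the junior adjuster
Overall: the junior adjuster 302/4200 = 7.2%, the remote team 484/2445 = 19.8% → the remote team
Neither sweeps: the junior adjuster wins 1 of 2 groups, the remote team wins 1. The remote team wins overall but not every group — no Simpson reversal.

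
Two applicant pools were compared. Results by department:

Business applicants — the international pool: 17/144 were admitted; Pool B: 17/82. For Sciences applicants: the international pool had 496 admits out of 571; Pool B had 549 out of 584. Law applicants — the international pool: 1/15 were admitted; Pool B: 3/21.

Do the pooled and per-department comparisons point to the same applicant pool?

Yes

Business: the international pool 17/144 = 11.8%, Pool B 17/82 = 20.7% → Pool B
Sciences: the international pool 496/571 = 86.9%, Pool B 549/584 = 94.0% → Pool B
Law: the international pool 1/15 = 6.7%, Pool B 3/21 = 14.3% → Pool B
Overall: the international pool 514/730 = 70.4%, Pool B 569/687 = 82.8% → Pool B
Pool B wins overall and in every department group — no reversal.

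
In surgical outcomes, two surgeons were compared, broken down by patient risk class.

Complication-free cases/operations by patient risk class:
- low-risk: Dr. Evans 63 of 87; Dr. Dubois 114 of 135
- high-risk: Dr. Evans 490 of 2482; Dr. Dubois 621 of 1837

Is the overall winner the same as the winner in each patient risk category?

Low-risk: Dr. Evans 63/87 = 72.4%, Dr. Dubois 114/135 = 84.4% → Dr. Dubois
High-risk: Dr. Evans 490/2482 = 19.7%, Dr. Dubois 621/1837 = 33.8% → Dr. Dubois
Overall: Dr. Evans 553/2569 = 21.5%, Dr. Dubois 735/1972 = 37.3% → Dr. Dubois
Dr. Dubois wins overall and in every patient risk group — no reversal.

Yes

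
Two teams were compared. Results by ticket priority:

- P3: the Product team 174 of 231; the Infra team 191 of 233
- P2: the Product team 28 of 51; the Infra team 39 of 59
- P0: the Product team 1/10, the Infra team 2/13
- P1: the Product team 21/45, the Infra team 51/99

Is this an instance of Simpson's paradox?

P3: the Product team 174/231 = 75.3%, the Infra team 191/233 = 82.0% → the Infra team
P2: the Product team 28/51 = 54.9%, the Infra team 39/59 = 66.1% → the Infra team
P0: the Product team 1/10 = 10.0%, the Infra team 2/13 = 15.4% → the Infra team
P1: the Product team 21/45 = 46.7%, the Infra team 51/99 = 51.5% → the Infra team
Overall: the Product team 224/337 = 66.5%, the Infra team 283/404 = 70.0% → the Infra team
The Infra team wins overall and in every ticket group — no reversal.

No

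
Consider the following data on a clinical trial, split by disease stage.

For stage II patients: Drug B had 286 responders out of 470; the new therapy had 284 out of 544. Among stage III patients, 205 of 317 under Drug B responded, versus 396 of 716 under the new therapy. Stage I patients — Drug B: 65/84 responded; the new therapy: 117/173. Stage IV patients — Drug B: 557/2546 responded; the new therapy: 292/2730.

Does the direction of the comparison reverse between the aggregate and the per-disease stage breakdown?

Stage II: Drug B 286/470 = 60.9%, the new therapy 284/544 = 52.2% → Drug B
Stage III: Drug B 205/317 = 64.7%, the new therapy 396/716 = 55.3% → Drug B
Stage I: Drug B 65/84 = 77.4%, the new therapy 117/173 = 67.6% → Drug B
Stage IV: Drug B 557/2546 = 21.9%, the new therapy 292/2730 = 10.7% → Drug B
Overall: Drug B 1113/3417 = 32.6%, the new therapy 1089/4163 = 26.2% → Drug B
Drug B wins overall and in every disease group — no reversal.

No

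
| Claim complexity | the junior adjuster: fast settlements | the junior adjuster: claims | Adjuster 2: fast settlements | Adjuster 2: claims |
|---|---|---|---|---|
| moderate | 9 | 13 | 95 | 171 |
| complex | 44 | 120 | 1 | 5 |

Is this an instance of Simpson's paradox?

Moderate: the junior adjuster 9/13 = 69.2%, Adjuster 2 95/171 = 55.6% → the junior adjuster
Complex: the junior adjuster 44/120 = 36.7%, Adjuster 2 1/5 = 20.0% → the junior adjuster
Overall: the junior adjuster 53/133 = 39.8%, Adjuster 2 96/176 = 54.5% → Adjuster 2
The junior adjuster wins each claim group but Adjuster 2 wins overall — the comparison reverses. The junior adjuster's claims skew toward complex, which has a lower base rate.

Yes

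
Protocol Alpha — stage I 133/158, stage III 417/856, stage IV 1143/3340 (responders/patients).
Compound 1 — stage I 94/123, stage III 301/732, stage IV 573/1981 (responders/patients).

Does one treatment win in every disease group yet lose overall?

No

Stage I: Protocol Alpha 133/158 = 84.2%, Compound 1 94/123 = 76.4% → Protocol Alpha
Stage III: Protocol Alpha 417/856 = 48.7%, Compound 1 301/732 = 41.1% → Protocol Alpha
Stage IV: Protocol Alpha 1143/3340 = 34.2%, Compound 1 573/1981 = 28.9% → Protocol Alpha
Overall: Protocol Alpha 1693/4354 = 38.9%, Compound 1 968/2836 = 34.1% → Protocol Alpha
Protocol Alpha wins overall and in every disease group — no reversal.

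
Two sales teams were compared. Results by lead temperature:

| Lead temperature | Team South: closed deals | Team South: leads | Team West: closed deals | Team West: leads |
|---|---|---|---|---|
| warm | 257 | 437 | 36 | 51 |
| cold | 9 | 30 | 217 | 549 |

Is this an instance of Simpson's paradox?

Yes

Warm: Team South 257/437 = 58.8%, Team West 36/51 = 70.6% → Team West
Cold: Team South 9/30 = 30.0%, Team West 217/549 = 39.5% → Team West
Overall: Team South 266/467 = 57.0%, Team West 253/600 = 42.2% → Team South
Team West wins each lead group but Team South wins overall — the comparison reverses. Team West's leads skew toward cold, which has a lower base rate.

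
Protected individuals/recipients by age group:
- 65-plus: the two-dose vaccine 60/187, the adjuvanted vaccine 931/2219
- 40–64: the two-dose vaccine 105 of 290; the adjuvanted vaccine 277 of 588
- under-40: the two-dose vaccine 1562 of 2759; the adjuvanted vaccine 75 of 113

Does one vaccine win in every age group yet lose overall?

Yes

65-plus: the two-dose vaccine 60/187 = 32.1%, the adjuvanted vaccine 931/2219 = 42.0% → the adjuvanted vaccine
40–64: the two-dose vaccine 105/290 = 36.2%, the adjuvanted vaccine 277/588 = 47.1% → the adjuvanted vaccine
Under-40: the two-dose vaccine 1562/2759 = 56.6%, the adjuvanted vaccine 75/113 = 66.4% → the adjuvanted vaccine
Overall: the two-dose vaccine 1727/3236 = 53.4%, the adjuvanted vaccine 1283/2920 = 43.9% → the two-dose vaccine
The adjuvanted vaccine wins each age group but the two-dose vaccine wins overall — the comparison reverses. The adjuvanted vaccine's recipients skew toward 65-plus, which has a lower base rate.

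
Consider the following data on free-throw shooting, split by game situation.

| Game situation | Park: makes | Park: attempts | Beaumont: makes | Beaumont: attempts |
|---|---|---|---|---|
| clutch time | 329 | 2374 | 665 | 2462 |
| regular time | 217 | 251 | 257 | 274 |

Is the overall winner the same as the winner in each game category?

Clutch time: Park 329/2374 = 13.9%, Beaumont 665/2462 = 27.0% → Beaumont
Regular time: Park 217/251 = 86.5%, Beaumont 257/274 = 93.8% → Beaumont
Overall: Park 546/2625 = 20.8%, Beaumont 922/2736 = 33.7% → Beaumont
Beaumont wins overall and in every game group — no reversal.

Yes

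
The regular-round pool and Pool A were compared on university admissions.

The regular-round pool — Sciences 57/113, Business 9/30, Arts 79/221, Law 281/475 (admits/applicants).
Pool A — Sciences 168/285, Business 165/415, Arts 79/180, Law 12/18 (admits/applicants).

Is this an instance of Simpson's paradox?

Yes

Sciences: the regular-round pool 57/113 = 50.4%, Pool A 168/285 = 58.9% → Pool A
Business: the regular-round pool 9/30 = 30.0%, Pool A 165/415 = 39.8% → Pool A
Arts: the regular-round pool 79/221 = 35.7%, Pool A 79/180 = 43.9% → Pool A
Law: the regular-round pool 281/475 = 59.2%, Pool A 12/18 = 66.7% → Pool A
Overall: the regular-round pool 426/839 = 50.8%, Pool A 424/898 = 47.2% → the regular-round pool
Pool A wins each department group but the regular-round pool wins overall — the comparison reverses. Pool A's applicants skew toward Business, which has a lower base rate.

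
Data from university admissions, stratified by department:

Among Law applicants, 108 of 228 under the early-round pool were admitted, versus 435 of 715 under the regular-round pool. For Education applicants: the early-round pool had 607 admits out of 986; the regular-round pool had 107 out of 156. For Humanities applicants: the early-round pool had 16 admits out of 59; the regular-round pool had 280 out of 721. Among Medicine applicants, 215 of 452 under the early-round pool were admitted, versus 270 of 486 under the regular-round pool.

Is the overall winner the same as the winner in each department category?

Law: the early-round pool 108/228 = 47.4%, the regular-round pool 435/715 = 60.8% → the regular-round pool
Education: the early-round pool 607/986 = 61.6%, the regular-round pool 107/156 = 68.6% → the regular-round pool
Humanities: the early-round pool 16/59 = 27.1%, the regular-round pool 280/721 = 38.8% → the regular-round pool
Medicine: the early-round pool 215/452 = 47.6%, the regular-round pool 270/486 = 55.6% → the regular-round pool
Overall: the early-round pool 946/1725 = 54.8%, the regular-round pool 1092/2078 = 52.6% → the early-round pool
The regular-round pool wins each department group but the early-round pool wins overall — the comparison reverses. The regular-round pool's applicants skew toward Humanities, which has a lower base rate.

No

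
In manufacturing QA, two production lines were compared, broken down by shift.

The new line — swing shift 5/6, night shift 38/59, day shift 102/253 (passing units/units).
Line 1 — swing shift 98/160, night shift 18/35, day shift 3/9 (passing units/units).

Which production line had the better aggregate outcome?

Swing shift: the new line 5/6 = 83.3%, Line 1 98/160 = 61.2% → the new line
Night shift: the new line 38/59 = 64.4%, Line 1 18/35 = 51.4% → the new line
Day shift: the new line 102/253 = 40.3%, Line 1 3/9 = 33.3% → the new line
Overall: the new line 145/318 = 45.6%, Line 1 119/204 = 58.3% → Line 1
(The new line wins every shift group but Line 1 wins overall — the new line's units skew toward the low-rate day shift group.)

Line 1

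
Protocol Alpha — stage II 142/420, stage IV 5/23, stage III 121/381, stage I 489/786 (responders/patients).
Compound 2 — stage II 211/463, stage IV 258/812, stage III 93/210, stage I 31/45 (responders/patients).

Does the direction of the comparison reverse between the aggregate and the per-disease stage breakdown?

Stage II: Protocol Alpha 142/420 = 33.8%, Compound 2 211/463 = 45.6% → Compound 2
Stage IV: Protocol Alpha 5/23 = 21.7%, Compound 2 258/812 = 31.8% → Compound 2
Stage III: Protocol Alpha 121/381 = 31.8%, Compound 2 93/210 = 44.3% → Compound 2
Stage I: Protocol Alpha 489/786 = 62.2%, Compound 2 31/45 = 68.9% → Compound 2
Overall: Protocol Alpha 757/1610 = 47.0%, Compound 2 593/1530 = 38.8% → Protocol Alpha
Compound 2 wins each disease group but Protocol Alpha wins overall — the comparison reverses. Compound 2's patients skew toward stage IV, which has a lower base rate.

Yes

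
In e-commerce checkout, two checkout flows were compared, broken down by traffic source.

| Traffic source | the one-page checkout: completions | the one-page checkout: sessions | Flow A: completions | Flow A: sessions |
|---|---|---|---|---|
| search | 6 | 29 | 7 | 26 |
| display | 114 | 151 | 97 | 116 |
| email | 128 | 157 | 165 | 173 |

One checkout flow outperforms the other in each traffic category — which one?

Flow A

Search: the one-page checkout 6/29 = 20.7%, Flow A 7/26 = 26.9% → Flow A
Display: the one-page checkout 114/151 = 75.5%, Flow A 97/116 = 83.6% → Flow A
Email: the one-page checkout 128/157 = 81.5%, Flow A 165/173 = 95.4% → Flow A
Flow A has the higher rate in all 3 groups.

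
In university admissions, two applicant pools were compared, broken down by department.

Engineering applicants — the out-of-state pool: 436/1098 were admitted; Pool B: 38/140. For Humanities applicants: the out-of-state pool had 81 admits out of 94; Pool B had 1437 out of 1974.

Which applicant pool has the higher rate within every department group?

the out-of-state pool

Engineering: the out-of-state pool 436/1098 = 39.7%, Pool B 38/140 = 27.1% → the out-of-state pool
Humanities: the out-of-state pool 81/94 = 86.2%, Pool B 1437/1974 = 72.8% → the out-of-state pool
The out-of-state pool has the higher rate in both groups.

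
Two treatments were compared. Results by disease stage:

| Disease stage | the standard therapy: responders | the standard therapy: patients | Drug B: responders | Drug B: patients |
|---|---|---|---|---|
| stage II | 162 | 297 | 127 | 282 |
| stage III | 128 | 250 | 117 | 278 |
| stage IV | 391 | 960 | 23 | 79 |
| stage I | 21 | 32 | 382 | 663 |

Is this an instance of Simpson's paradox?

Stage II: the standard therapy 162/297 = 54.5%, Drug B 127/282 = 45.0% → the standard therapy
Stage III: the standard therapy 128/250 = 51.2%, Drug B 117/278 = 42.1% → the standard therapy
Stage IV: the standard therapy 391/960 = 40.7%, Drug B 23/79 = 29.1% → the standard therapy
Stage I: the standard therapy 21/32 = 65.6%, Drug B 382/663 = 57.6% → the standard therapy
Overall: the standard therapy 702/1539 = 45.6%, Drug B 649/1302 = 49.8% → Drug B
The standard therapy wins each disease group but Drug B wins overall — the comparison reverses. The standard therapy's patients skew toward stage IV, which has a lower base rate.

Yes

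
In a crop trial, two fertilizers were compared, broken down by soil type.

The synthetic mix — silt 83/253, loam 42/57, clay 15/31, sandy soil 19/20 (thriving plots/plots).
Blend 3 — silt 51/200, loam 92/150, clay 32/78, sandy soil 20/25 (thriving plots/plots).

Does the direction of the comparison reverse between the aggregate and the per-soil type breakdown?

No

Silt: the synthetic mix 83/253 = 32.8%, Blend 3 51/200 = 25.5% → the synthetic mix
Loam: the synthetic mix 42/57 = 73.7%, Blend 3 92/150 = 61.3% → the synthetic mix
Clay: the synthetic mix 15/31 = 48.4%, Blend 3 32/78 = 41.0% → the synthetic mix
Sandy soil: the synthetic mix 19/20 = 95.0%, Blend 3 20/25 = 80.0% → the synthetic mix
Overall: the synthetic mix 159/361 = 44.0%, Blend 3 195/453 = 43.0% → the synthetic mix
The synthetic mix wins overall and in every soil group — no reversal.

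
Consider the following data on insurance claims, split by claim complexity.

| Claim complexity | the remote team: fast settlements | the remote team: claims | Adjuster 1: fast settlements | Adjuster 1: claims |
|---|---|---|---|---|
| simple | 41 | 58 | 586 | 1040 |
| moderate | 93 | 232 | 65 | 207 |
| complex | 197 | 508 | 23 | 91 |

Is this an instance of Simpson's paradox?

Yes

Simple: the remote team 41/58 = 70.7%, Adjuster 1 586/1040 = 56.3% → the remote team
Moderate: the remote team 93/232 = 40.1%, Adjuster 1 65/207 = 31.4% → the remote team
Complex: the remote team 197/508 = 38.8%, Adjuster 1 23/91 = 25.3% → the remote team
Overall: the remote team 331/798 = 41.5%, Adjuster 1 674/1338 = 50.4% → Adjuster 1
The remote team wins each claim group but Adjuster 1 wins overall — the comparison reverses. The remote team's claims skew toward complex, which has a lower base rate.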